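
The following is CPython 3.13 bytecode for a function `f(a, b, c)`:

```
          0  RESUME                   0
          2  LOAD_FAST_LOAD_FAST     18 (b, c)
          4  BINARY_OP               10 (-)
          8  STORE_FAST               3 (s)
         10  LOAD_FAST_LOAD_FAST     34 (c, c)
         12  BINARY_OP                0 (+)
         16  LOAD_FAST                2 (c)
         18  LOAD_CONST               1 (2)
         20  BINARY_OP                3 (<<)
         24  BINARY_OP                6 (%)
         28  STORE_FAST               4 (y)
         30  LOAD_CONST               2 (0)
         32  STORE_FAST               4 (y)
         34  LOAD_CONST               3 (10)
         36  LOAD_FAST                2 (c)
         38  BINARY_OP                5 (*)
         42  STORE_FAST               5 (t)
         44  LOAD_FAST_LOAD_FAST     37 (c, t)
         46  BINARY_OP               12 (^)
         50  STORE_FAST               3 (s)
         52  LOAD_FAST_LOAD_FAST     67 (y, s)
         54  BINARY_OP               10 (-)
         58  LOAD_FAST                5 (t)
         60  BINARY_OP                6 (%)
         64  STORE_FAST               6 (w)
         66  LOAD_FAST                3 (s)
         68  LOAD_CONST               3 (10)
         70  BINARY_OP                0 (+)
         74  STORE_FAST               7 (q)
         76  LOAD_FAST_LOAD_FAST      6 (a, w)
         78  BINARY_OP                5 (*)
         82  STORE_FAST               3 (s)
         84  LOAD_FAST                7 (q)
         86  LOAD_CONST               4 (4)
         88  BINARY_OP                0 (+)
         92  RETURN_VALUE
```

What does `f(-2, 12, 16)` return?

190

LOAD_FAST_LOAD_FAST b,c → push 12,16. Stack: [12, 16]
BINARY_OP - → 12 - 16 = -4. Stack: [-4]
STORE_FAST s → s=-4. Stack: []
LOAD_FAST_LOAD_FAST c,c → push 16,16. Stack: [16, 16]
BINARY_OP + → 16 + 16 = 32. Stack: [32]
LOAD_FAST c → push 16. Stack: [32, 16]
LOAD_CONST → push 2. Stack: [32, 16, 2]
BINARY_OP << → 16 << 2 = 64. Stack: [32, 64]
BINARY_OP % → 32 % 64 = 32. Stack: [32]
STORE_FAST y → y=32. Stack: []
LOAD_CONST → push 0. Stack: [0]
STORE_FAST y → y=0. Stack: []
LOAD_CONST → push 10. Stack: [10]
LOAD_FAST c → push 16. Stack: [10, 16]
BINARY_OP * → 10 * 16 = 160. Stack: [160]
STORE_FAST t → t=160. Stack: []
LOAD_FAST_LOAD_FAST c,t → push 16,160. Stack: [16, 160]
BINARY_OP ^ → 16 ^ 160 = 176. Stack: [176]
STORE_FAST s → s=176. Stack: []
LOAD_FAST_LOAD_FAST y,s → push 0,176. Stack: [0, 176]
BINARY_OP - → 0 - 176 = -176. Stack: [-176]
LOAD_FAST t → push 160. Stack: [-176, 160]
BINARY_OP % → -176 % 160 = 144. Stack: [144]
STORE_FAST w → w=144. Stack: []
LOAD_FAST s → push 176. Stack: [176]
LOAD_CONST → push 10. Stack: [176, 10]
BINARY_OP + → 176 + 10 = 186. Stack: [186]
STORE_FAST q → q=186. Stack: []
LOAD_FAST_LOAD_FAST a,w → push -2,144. Stack: [-2, 144]
BINARY_OP * → -2 * 144 = -288. Stack: [-288]
STORE_FAST s → s=-288. Stack: []
LOAD_FAST q → push 186. Stack: [186]
LOAD_CONST → push 4. Stack: [186, 4]
BINARY_OP + → 186 + 4 = 190. Stack: [190]
RETURN_VALUE → return 190.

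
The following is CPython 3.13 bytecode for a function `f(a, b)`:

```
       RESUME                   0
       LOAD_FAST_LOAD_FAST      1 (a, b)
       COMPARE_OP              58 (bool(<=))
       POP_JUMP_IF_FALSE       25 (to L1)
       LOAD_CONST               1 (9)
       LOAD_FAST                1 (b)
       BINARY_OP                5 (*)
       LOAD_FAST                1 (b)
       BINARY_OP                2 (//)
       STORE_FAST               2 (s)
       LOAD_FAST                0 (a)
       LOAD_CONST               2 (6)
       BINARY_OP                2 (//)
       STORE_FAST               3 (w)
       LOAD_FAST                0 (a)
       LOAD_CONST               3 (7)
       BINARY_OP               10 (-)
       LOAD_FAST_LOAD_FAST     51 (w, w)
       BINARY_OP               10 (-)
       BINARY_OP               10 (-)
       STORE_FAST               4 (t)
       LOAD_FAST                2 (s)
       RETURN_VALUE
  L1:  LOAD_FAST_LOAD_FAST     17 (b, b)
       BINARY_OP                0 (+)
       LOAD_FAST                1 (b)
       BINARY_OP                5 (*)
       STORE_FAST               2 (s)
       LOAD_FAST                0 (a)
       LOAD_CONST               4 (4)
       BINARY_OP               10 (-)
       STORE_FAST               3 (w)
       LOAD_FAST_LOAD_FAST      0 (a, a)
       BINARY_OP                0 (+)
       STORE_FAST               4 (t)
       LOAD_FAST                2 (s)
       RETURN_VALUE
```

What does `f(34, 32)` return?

2048

LOAD_FAST_LOAD_FAST a,b → push 34,32. Stack: [34, 32]
COMPARE_OP bool(<=) → 34 vs 32 = False. Stack: [False]
POP_JUMP_IF_FALSE → pop False; jump. Stack: []
LOAD_FAST_LOAD_FAST b,b → push 32,32. Stack: [32, 32]
BINARY_OP + → 32 + 32 = 64. Stack: [64]
LOAD_FAST b → push 32. Stack: [64, 32]
BINARY_OP * → 64 * 32 = 2048. Stack: [2048]
STORE_FAST s → s=2048. Stack: []
LOAD_FAST a → push 34. Stack: [34]
LOAD_CONST → push 4. Stack: [34, 4]
BINARY_OP - → 34 - 4 = 30. Stack: [30]
STORE_FAST w → w=30. Stack: []
LOAD_FAST_LOAD_FAST a,a → push 34,34. Stack: [34, 34]
BINARY_OP + → 34 + 34 = 68. Stack: [68]
STORE_FAST t → t=68. Stack: []
LOAD_FAST s → push 2048. Stack: [2048]
RETURN_VALUE → return 2048.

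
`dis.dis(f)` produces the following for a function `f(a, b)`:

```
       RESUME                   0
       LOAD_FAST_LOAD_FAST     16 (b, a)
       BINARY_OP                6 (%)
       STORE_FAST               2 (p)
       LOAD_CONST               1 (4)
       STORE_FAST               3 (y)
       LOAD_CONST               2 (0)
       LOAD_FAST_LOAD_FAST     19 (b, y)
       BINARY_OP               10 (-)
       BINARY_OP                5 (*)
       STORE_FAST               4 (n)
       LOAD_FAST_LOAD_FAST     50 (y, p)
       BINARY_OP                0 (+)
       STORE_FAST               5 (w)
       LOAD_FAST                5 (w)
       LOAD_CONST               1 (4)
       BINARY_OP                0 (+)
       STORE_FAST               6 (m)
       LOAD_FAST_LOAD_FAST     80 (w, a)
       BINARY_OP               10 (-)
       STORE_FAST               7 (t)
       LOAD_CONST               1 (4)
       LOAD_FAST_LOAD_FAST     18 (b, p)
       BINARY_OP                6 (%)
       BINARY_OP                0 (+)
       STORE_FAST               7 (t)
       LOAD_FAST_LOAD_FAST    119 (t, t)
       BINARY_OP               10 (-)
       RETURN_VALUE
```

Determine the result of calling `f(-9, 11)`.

0

LOAD_FAST_LOAD_FAST b,a → push 11,-9. Stack: [11, -9]
BINARY_OP % → 11 % -9 = -7. Stack: [-7]
STORE_FAST p → p=-7. Stack: []
LOAD_CONST → push 4. Stack: [4]
STORE_FAST y → y=4. Stack: []
LOAD_CONST → push 0. Stack: [0]
LOAD_FAST_LOAD_FAST b,y → push 11,4. Stack: [0, 11, 4]
BINARY_OP - → 11 - 4 = 7. Stack: [0, 7]
BINARY_OP * → 0 * 7 = 0. Stack: [0]
STORE_FAST n → n=0. Stack: []
LOAD_FAST_LOAD_FAST y,p → push 4,-7. Stack: [4, -7]
BINARY_OP + → 4 + -7 = -3. Stack: [-3]
STORE_FAST w → w=-3. Stack: []
LOAD_FAST w → push -3. Stack: [-3]
LOAD_CONST → push 4. Stack: [-3, 4]
BINARY_OP + → -3 + 4 = 1. Stack: [1]
STORE_FAST m → m=1. Stack: []
LOAD_FAST_LOAD_FAST w,a → push -3,-9. Stack: [-3, -9]
BINARY_OP - → -3 - -9 = 6. Stack: [6]
STORE_FAST t → t=6. Stack: []
LOAD_CONST → push 4. Stack: [4]
LOAD_FAST_LOAD_FAST b,p → push 11,-7. Stack: [4, 11, -7]
BINARY_OP % → 11 % -7 = -3. Stack: [4, -3]
BINARY_OP + → 4 + -3 = 1. Stack: [1]
STORE_FAST t → t=1. Stack: []
LOAD_FAST_LOAD_FAST t,t → push 1,1. Stack: [1, 1]
BINARY_OP - → 1 - 1 = 0. Stack: [0]
RETURN_VALUE → return 0.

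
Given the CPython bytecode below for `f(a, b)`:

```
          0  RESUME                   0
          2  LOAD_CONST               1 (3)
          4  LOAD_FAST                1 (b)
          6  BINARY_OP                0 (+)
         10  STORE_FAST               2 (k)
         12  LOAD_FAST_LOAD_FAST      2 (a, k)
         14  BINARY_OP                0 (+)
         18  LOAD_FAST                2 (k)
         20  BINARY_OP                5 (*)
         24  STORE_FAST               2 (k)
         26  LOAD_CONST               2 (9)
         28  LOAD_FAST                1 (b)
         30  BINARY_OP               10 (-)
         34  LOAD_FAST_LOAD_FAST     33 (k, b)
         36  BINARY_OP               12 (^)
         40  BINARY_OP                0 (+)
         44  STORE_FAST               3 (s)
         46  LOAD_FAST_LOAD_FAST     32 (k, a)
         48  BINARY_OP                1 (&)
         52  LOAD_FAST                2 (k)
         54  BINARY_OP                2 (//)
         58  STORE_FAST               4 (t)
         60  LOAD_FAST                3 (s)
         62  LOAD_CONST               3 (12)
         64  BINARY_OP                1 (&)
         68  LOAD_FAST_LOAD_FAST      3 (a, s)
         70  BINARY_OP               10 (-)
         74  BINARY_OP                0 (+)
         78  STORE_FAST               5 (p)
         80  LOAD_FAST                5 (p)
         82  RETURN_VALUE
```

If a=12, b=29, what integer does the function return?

-1397

LOAD_CONST → push 3. Stack: [3]
LOAD_FAST b → push 29. Stack: [3, 29]
BINARY_OP + → 3 + 29 = 32. Stack: [32]
STORE_FAST k → k=32. Stack: []
LOAD_FAST_LOAD_FAST a,k → push 12,32. Stack: [12, 32]
BINARY_OP + → 12 + 32 = 44. Stack: [44]
LOAD_FAST k → push 32. Stack: [44, 32]
BINARY_OP * → 44 * 32 = 1408. Stack: [1408]
STORE_FAST k → k=1408. Stack: []
LOAD_CONST → push 9. Stack: [9]
LOAD_FAST b → push 29. Stack: [9, 29]
BINARY_OP - → 9 - 29 = -20. Stack: [-20]
LOAD_FAST_LOAD_FAST k,b → push 1408,29. Stack: [-20, 1408, 29]
BINARY_OP ^ → 1408 ^ 29 = 1437. Stack: [-20, 1437]
BINARY_OP + → -20 + 1437 = 1417. Stack: [1417]
STORE_FAST s → s=1417. Stack: []
LOAD_FAST_LOAD_FAST k,a → push 1408,12. Stack: [1408, 12]
BINARY_OP & → 1408 & 12 = 0. Stack: [0]
LOAD_FAST k → push 1408. Stack: [0, 1408]
BINARY_OP // → 0 // 1408 = 0. Stack: [0]
STORE_FAST t → t=0. Stack: []
LOAD_FAST s → push 1417. Stack: [1417]
LOAD_CONST → push 12. Stack: [1417, 12]
BINARY_OP & → 1417 & 12 = 8. Stack: [8]
LOAD_FAST_LOAD_FAST a,s → push 12,1417. Stack: [8, 12, 1417]
BINARY_OP - → 12 - 1417 = -1405. Stack: [8, -1405]
BINARY_OP + → 8 + -1405 = -1397. Stack: [-1397]
STORE_FAST p → p=-1397. Stack: []
LOAD_FAST p → push -1397. Stack: [-1397]
RETURN_VALUE → return -1397.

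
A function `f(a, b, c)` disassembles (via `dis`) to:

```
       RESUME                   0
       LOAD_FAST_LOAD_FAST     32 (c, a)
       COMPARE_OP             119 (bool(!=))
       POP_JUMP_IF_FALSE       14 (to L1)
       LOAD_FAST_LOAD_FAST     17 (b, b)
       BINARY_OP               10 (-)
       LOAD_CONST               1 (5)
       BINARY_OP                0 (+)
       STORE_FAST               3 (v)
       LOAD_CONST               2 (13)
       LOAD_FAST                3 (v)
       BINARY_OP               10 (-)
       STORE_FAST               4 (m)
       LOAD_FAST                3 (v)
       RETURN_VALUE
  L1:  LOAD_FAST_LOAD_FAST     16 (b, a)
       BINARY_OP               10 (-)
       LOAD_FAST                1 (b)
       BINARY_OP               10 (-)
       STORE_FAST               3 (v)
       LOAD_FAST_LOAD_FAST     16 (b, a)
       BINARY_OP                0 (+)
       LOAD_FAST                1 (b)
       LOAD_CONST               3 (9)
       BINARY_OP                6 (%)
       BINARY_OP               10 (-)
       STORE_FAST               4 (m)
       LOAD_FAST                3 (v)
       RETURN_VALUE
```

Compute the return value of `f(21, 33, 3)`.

5

LOAD_FAST_LOAD_FAST c,a → push 3,21. Stack: [3, 21]
COMPARE_OP bool(!=) → 3 vs 21 = True. Stack: [True]
POP_JUMP_IF_FALSE → pop True; no jump. Stack: []
LOAD_FAST_LOAD_FAST b,b → push 33,33. Stack: [33, 33]
BINARY_OP - → 33 - 33 = 0. Stack: [0]
LOAD_CONST → push 5. Stack: [0, 5]
BINARY_OP + → 0 + 5 = 5. Stack: [5]
STORE_FAST v → v=5. Stack: []
LOAD_CONST → push 13. Stack: [13]
LOAD_FAST v → push 5. Stack: [13, 5]
BINARY_OP - → 13 - 5 = 8. Stack: [8]
STORE_FAST m → m=8. Stack: []
LOAD_FAST v → push 5. Stack: [5]
RETURN_VALUE → return 5.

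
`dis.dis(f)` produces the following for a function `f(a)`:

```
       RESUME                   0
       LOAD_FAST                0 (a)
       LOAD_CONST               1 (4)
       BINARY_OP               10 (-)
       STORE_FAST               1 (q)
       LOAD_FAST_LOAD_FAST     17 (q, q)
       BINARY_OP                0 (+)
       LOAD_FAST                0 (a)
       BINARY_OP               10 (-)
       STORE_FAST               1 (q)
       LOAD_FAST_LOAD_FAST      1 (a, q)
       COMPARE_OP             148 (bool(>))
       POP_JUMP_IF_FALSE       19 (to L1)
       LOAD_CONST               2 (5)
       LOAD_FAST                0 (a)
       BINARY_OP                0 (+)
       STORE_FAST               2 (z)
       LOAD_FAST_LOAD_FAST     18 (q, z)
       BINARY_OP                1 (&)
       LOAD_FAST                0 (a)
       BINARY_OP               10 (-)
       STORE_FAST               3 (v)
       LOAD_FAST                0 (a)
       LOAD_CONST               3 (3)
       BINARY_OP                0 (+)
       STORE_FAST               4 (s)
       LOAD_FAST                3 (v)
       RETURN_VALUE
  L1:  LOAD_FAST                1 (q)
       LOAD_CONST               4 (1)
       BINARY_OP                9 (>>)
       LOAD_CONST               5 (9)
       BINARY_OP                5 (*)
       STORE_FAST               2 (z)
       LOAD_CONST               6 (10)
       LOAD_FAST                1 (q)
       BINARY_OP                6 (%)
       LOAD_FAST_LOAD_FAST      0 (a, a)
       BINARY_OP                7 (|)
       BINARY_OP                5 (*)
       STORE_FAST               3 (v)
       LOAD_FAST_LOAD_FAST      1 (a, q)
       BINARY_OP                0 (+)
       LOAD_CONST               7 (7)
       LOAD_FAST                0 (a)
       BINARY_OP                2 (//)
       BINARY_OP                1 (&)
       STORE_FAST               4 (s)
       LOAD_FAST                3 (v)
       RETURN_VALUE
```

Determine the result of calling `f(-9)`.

LOAD_FAST a → push -9. Stack: [-9]
LOAD_CONST → push 4. Stack: [-9, 4]
BINARY_OP - → -9 - 4 = -13. Stack: [-13]
STORE_FAST q → q=-13. Stack: []
LOAD_FAST_LOAD_FAST q,q → push -13,-13. Stack: [-13, -13]
BINARY_OP + → -13 + -13 = -26. Stack: [-26]
LOAD_FAST a → push -9. Stack: [-26, -9]
BINARY_OP - → -26 - -9 = -17. Stack: [-17]
STORE_FAST q → q=-17. Stack: []
LOAD_FAST_LOAD_FAST a,q → push -9,-17. Stack: [-9, -17]
COMPARE_OP bool(>) → -9 vs -17 = True. Stack: [True]
POP_JUMP_IF_FALSE → pop True; no jump. Stack: []
LOAD_CONST → push 5. Stack: [5]
LOAD_FAST a → push -9. Stack: [5, -9]
BINARY_OP + → 5 + -9 = -4. Stack: [-4]
STORE_FAST z → z=-4. Stack: []
LOAD_FAST_LOAD_FAST q,z → push -17,-4. Stack: [-17, -4]
BINARY_OP & → -17 & -4 = -20. Stack: [-20]
LOAD_FAST a → push -9. Stack: [-20, -9]
BINARY_OP - → -20 - -9 = -11. Stack: [-11]
STORE_FAST v → v=-11. Stack: []
LOAD_FAST a → push -9. Stack: [-9]
LOAD_CONST → push 3. Stack: [-9, 3]
BINARY_OP + → -9 + 3 = -6. Stack: [-6]
STORE_FAST s → s=-6. Stack: []
LOAD_FAST v → push -11. Stack: [-11]
RETURN_VALUE → return -11.

-11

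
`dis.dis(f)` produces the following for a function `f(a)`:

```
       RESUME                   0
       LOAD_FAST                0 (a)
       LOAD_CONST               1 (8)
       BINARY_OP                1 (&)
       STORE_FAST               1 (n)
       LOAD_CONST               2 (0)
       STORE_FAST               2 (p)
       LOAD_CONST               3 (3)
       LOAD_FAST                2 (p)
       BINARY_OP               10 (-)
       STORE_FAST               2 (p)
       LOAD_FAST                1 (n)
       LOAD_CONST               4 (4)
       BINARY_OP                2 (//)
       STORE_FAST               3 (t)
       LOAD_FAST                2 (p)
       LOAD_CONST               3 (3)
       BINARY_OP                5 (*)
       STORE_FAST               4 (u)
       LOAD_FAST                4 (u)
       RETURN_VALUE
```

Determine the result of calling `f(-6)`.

LOAD_FAST a → push -6. Stack: [-6]
LOAD_CONST → push 8. Stack: [-6, 8]
BINARY_OP & → -6 & 8 = 8. Stack: [8]
STORE_FAST n → n=8. Stack: []
LOAD_CONST → push 0. Stack: [0]
STORE_FAST p → p=0. Stack: []
LOAD_CONST → push 3. Stack: [3]
LOAD_FAST p → push 0. Stack: [3, 0]
BINARY_OP - → 3 - 0 = 3. Stack: [3]
STORE_FAST p → p=3. Stack: []
LOAD_FAST n → push 8. Stack: [8]
LOAD_CONST → push 4. Stack: [8, 4]
BINARY_OP // → 8 // 4 = 2. Stack: [2]
STORE_FAST t → t=2. Stack: []
LOAD_FAST p → push 3. Stack: [3]
LOAD_CONST → push 3. Stack: [3, 3]
BINARY_OP * → 3 * 3 = 9. Stack: [9]
STORE_FAST u → u=9. Stack: []
LOAD_FAST u → push 9. Stack: [9]
RETURN_VALUE → return 9.

9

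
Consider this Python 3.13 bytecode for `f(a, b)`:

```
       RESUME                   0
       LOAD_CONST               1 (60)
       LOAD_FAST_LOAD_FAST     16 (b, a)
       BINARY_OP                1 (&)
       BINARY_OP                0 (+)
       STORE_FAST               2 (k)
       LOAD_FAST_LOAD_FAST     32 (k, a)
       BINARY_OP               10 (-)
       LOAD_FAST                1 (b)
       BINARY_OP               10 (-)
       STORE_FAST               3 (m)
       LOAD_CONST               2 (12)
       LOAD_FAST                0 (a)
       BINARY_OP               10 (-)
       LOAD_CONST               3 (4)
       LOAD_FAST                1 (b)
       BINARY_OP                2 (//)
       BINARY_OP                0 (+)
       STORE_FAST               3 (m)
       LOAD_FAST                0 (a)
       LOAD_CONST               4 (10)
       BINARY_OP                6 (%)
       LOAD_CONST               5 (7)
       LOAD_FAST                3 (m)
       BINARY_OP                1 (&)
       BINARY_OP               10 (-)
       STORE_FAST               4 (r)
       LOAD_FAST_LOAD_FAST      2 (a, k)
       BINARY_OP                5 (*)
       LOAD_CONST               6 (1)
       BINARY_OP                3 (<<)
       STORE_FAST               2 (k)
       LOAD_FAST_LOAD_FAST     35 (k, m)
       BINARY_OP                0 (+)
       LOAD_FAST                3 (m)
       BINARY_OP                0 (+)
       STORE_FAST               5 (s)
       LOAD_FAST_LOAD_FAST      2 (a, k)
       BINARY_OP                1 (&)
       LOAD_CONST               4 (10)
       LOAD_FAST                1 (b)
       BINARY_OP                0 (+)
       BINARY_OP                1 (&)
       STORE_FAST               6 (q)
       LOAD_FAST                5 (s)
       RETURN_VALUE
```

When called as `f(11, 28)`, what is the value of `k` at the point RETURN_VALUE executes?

1496

LOAD_CONST → push 60. Stack: [60]
LOAD_FAST_LOAD_FAST b,a → push 28,11. Stack: [60, 28, 11]
BINARY_OP & → 28 & 11 = 8. Stack: [60, 8]
BINARY_OP + → 60 + 8 = 68. Stack: [68]
STORE_FAST k → k=68. Stack: []
LOAD_FAST_LOAD_FAST k,a → push 68,11. Stack: [68, 11]
BINARY_OP - → 68 - 11 = 57. Stack: [57]
LOAD_FAST b → push 28. Stack: [57, 28]
BINARY_OP - → 57 - 28 = 29. Stack: [29]
STORE_FAST m → m=29. Stack: []
LOAD_CONST → push 12. Stack: [12]
LOAD_FAST a → push 11. Stack: [12, 11]
BINARY_OP - → 12 - 11 = 1. Stack: [1]
LOAD_CONST → push 4. Stack: [1, 4]
LOAD_FAST b → push 28. Stack: [1, 4, 28]
BINARY_OP // → 4 // 28 = 0. Stack: [1, 0]
BINARY_OP + → 1 + 0 = 1. Stack: [1]
STORE_FAST m → m=1. Stack: []
LOAD_FAST a → push 11. Stack: [11]
LOAD_CONST → push 10. Stack: [11, 10]
BINARY_OP % → 11 % 10 = 1. Stack: [1]
LOAD_CONST → push 7. Stack: [1, 7]
LOAD_FAST m → push 1. Stack: [1, 7, 1]
BINARY_OP & → 7 & 1 = 1. Stack: [1, 1]
BINARY_OP - → 1 - 1 = 0. Stack: [0]
STORE_FAST r → r=0. Stack: []
LOAD_FAST_LOAD_FAST a,k → push 11,68. Stack: [11, 68]
BINARY_OP * → 11 * 68 = 748. Stack: [748]
LOAD_CONST → push 1. Stack: [748, 1]
BINARY_OP << → 748 << 1 = 1496. Stack: [1496]
STORE_FAST k → k=1496. Stack: []
LOAD_FAST_LOAD_FAST k,m → push 1496,1. Stack: [1496, 1]
BINARY_OP + → 1496 + 1 = 1497. Stack: [1497]
LOAD_FAST m → push 1. Stack: [1497, 1]
BINARY_OP + → 1497 + 1 = 1498. Stack: [1498]
STORE_FAST s → s=1498. Stack: []
LOAD_FAST_LOAD_FAST a,k → push 11,1496. Stack: [11, 1496]
BINARY_OP & → 11 & 1496 = 8. Stack: [8]
LOAD_CONST → push 10. Stack: [8, 10]
LOAD_FAST b → push 28. Stack: [8, 10, 28]
BINARY_OP + → 10 + 28 = 38. Stack: [8, 38]
BINARY_OP & → 8 & 38 = 0. Stack: [0]
STORE_FAST q → q=0. Stack: []
LOAD_FAST s → push 1498. Stack: [1498]
RETURN_VALUE → return 1498.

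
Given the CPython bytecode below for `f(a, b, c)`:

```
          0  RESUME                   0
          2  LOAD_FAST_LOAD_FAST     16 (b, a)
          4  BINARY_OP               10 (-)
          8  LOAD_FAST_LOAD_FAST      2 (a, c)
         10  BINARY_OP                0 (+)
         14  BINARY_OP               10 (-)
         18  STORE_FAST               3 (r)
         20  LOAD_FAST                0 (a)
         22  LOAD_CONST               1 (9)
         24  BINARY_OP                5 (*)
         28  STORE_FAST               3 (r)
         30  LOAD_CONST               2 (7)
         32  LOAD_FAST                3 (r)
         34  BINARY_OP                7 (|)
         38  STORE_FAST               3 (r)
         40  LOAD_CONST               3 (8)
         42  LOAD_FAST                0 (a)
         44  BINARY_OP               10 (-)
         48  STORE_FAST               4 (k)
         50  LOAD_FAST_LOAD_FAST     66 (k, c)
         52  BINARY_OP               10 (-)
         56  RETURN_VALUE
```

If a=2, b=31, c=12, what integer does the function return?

-6

LOAD_FAST_LOAD_FAST b,a → push 31,2. Stack: [31, 2]
BINARY_OP - → 31 - 2 = 29. Stack: [29]
LOAD_FAST_LOAD_FAST a,c → push 2,12. Stack: [29, 2, 12]
BINARY_OP + → 2 + 12 = 14. Stack: [29, 14]
BINARY_OP - → 29 - 14 = 15. Stack: [15]
STORE_FAST r → r=15. Stack: []
LOAD_FAST a → push 2. Stack: [2]
LOAD_CONST → push 9. Stack: [2, 9]
BINARY_OP * → 2 * 9 = 18. Stack: [18]
STORE_FAST r → r=18. Stack: []
LOAD_CONST → push 7. Stack: [7]
LOAD_FAST r → push 18. Stack: [7, 18]
BINARY_OP | → 7 | 18 = 23. Stack: [23]
STORE_FAST r → r=23. Stack: []
LOAD_CONST → push 8. Stack: [8]
LOAD_FAST a → push 2. Stack: [8, 2]
BINARY_OP - → 8 - 2 = 6. Stack: [6]
STORE_FAST k → k=6. Stack: []
LOAD_FAST_LOAD_FAST k,c → push 6,12. Stack: [6, 12]
BINARY_OP - → 6 - 12 = -6. Stack: [-6]
RETURN_VALUE → return -6.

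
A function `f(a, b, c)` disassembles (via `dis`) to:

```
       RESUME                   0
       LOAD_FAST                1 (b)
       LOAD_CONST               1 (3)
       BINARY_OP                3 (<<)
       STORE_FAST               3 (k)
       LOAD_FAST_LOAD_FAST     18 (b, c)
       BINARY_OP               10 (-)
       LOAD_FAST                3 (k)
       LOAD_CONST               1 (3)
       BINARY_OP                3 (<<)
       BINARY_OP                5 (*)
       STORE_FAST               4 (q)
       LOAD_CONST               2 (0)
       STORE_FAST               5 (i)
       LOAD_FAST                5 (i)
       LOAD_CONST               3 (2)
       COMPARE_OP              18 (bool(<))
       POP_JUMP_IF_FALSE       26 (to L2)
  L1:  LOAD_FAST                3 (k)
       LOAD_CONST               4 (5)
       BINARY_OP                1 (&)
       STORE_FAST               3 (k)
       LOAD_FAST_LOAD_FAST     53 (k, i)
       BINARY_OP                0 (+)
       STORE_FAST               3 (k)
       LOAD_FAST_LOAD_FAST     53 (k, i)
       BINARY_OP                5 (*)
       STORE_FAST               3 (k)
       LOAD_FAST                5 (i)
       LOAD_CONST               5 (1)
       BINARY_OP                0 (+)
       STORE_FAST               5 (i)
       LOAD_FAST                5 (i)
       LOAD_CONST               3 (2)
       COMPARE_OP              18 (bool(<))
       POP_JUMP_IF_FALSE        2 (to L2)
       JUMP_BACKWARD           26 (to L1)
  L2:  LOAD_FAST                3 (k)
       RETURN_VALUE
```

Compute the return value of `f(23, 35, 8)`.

LOAD_FAST b → push 35. Stack: [35]
LOAD_CONST → push 3. Stack: [35, 3]
BINARY_OP << → 35 << 3 = 280. Stack: [280]
STORE_FAST k → k=280. Stack: []
LOAD_FAST_LOAD_FAST b,c → push 35,8. Stack: [35, 8]
BINARY_OP - → 35 - 8 = 27. Stack: [27]
LOAD_FAST k → push 280. Stack: [27, 280]
LOAD_CONST → push 3. Stack: [27, 280, 3]
BINARY_OP << → 280 << 3 = 2240. Stack: [27, 2240]
BINARY_OP * → 27 * 2240 = 60480. Stack: [60480]
STORE_FAST q → q=60480. Stack: []
LOAD_CONST → push 0. Stack: [0]
STORE_FAST i → i=0. Stack: []
LOAD_FAST i → push 0. Stack: [0]
LOAD_CONST → push 2. Stack: [0, 2]
COMPARE_OP bool(<) → 0 vs 2 = True. Stack: [True]
POP_JUMP_IF_FALSE → pop True; no jump. Stack: []
LOAD_FAST k → push 280. Stack: [280]
LOAD_CONST → push 5. Stack: [280, 5]
BINARY_OP & → 280 & 5 = 0. Stack: [0]
STORE_FAST k → k=0. Stack: []
LOAD_FAST_LOAD_FAST k,i → push 0,0. Stack: [0, 0]
BINARY_OP + → 0 + 0 = 0. Stack: [0]
STORE_FAST k → k=0. Stack: []
LOAD_FAST_LOAD_FAST k,i → push 0,0. Stack: [0, 0]
BINARY_OP * → 0 * 0 = 0. Stack: [0]
STORE_FAST k → k=0. Stack: []
LOAD_FAST i → push 0. Stack: [0]
LOAD_CONST → push 1. Stack: [0, 1]
BINARY_OP + → 0 + 1 = 1. Stack: [1]
STORE_FAST i → i=1. Stack: []
LOAD_FAST i → push 1. Stack: [1]
LOAD_CONST → push 2. Stack: [1, 2]
COMPARE_OP bool(<) → 1 vs 2 = True. Stack: [True]
POP_JUMP_IF_FALSE → pop True; no jump. Stack: []
LOAD_FAST k → push 0. Stack: [0]
LOAD_CONST → push 5. Stack: [0, 5]
BINARY_OP & → 0 & 5 = 0. Stack: [0]
STORE_FAST k → k=0. Stack: []
LOAD_FAST_LOAD_FAST k,i → push 0,1. Stack: [0, 1]
BINARY_OP + → 0 + 1 = 1. Stack: [1]
STORE_FAST k → k=1. Stack: []
LOAD_FAST_LOAD_FAST k,i → push 1,1. Stack: [1, 1]
BINARY_OP * → 1 * 1 = 1. Stack: [1]
STORE_FAST k → k=1. Stack: []
LOAD_FAST i → push 1. Stack: [1]
LOAD_CONST → push 1. Stack: [1, 1]
BINARY_OP + → 1 + 1 = 2. Stack: [2]
STORE_FAST i → i=2. Stack: []
LOAD_FAST i → push 2. Stack: [2]
LOAD_CONST → push 2. Stack: [2, 2]
COMPARE_OP bool(<) → 2 vs 2 = False. Stack: [False]
POP_JUMP_IF_FALSE → pop False; jump. Stack: []
LOAD_FAST k → push 1. Stack: [1]
RETURN_VALUE → return 1.

1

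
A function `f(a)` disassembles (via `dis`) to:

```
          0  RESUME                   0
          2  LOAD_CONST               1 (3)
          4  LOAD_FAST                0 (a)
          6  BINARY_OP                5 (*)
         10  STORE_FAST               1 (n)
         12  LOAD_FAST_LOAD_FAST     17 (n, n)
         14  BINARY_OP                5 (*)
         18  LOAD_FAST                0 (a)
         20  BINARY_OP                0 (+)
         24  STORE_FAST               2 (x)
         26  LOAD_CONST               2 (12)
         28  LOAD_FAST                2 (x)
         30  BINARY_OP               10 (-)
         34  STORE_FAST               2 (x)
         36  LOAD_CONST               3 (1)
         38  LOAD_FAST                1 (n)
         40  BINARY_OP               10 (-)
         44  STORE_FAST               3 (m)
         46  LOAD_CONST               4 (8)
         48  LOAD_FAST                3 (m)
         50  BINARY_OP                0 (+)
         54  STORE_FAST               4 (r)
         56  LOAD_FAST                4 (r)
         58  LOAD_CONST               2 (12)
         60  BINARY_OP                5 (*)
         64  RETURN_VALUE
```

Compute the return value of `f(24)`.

LOAD_CONST → push 3. Stack: [3]
LOAD_FAST a → push 24. Stack: [3, 24]
BINARY_OP * → 3 * 24 = 72. Stack: [72]
STORE_FAST n → n=72. Stack: []
LOAD_FAST_LOAD_FAST n,n → push 72,72. Stack: [72, 72]
BINARY_OP * → 72 * 72 = 5184. Stack: [5184]
LOAD_FAST a → push 24. Stack: [5184, 24]
BINARY_OP + → 5184 + 24 = 5208. Stack: [5208]
STORE_FAST x → x=5208. Stack: []
LOAD_CONST → push 12. Stack: [12]
LOAD_FAST x → push 5208. Stack: [12, 5208]
BINARY_OP - → 12 - 5208 = -5196. Stack: [-5196]
STORE_FAST x → x=-5196. Stack: []
LOAD_CONST → push 1. Stack: [1]
LOAD_FAST n → push 72. Stack: [1, 72]
BINARY_OP - → 1 - 72 = -71. Stack: [-71]
STORE_FAST m → m=-71. Stack: []
LOAD_CONST → push 8. Stack: [8]
LOAD_FAST m → push -71. Stack: [8, -71]
BINARY_OP + → 8 + -71 = -63. Stack: [-63]
STORE_FAST r → r=-63. Stack: []
LOAD_FAST r → push -63. Stack: [-63]
LOAD_CONST → push 12. Stack: [-63, 12]
BINARY_OP * → -63 * 12 = -756. Stack: [-756]
RETURN_VALUE → return -756.

-756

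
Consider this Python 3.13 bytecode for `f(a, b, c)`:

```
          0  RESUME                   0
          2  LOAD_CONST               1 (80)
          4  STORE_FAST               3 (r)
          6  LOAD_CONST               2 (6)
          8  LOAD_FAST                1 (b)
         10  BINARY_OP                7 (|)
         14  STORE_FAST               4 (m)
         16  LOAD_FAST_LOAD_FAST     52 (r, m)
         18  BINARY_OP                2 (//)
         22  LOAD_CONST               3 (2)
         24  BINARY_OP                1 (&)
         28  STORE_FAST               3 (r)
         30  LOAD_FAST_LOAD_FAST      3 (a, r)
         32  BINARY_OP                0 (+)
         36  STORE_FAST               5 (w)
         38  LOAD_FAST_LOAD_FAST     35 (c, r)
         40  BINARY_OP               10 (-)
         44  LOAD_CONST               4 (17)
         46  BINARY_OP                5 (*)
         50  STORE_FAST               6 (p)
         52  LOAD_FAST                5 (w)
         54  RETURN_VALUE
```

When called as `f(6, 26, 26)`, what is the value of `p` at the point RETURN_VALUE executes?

LOAD_CONST → push 80. Stack: [80]
STORE_FAST r → r=80. Stack: []
LOAD_CONST → push 6. Stack: [6]
LOAD_FAST b → push 26. Stack: [6, 26]
BINARY_OP | → 6 | 26 = 30. Stack: [30]
STORE_FAST m → m=30. Stack: []
LOAD_FAST_LOAD_FAST r,m → push 80,30. Stack: [80, 30]
BINARY_OP // → 80 // 30 = 2. Stack: [2]
LOAD_CONST → push 2. Stack: [2, 2]
BINARY_OP & → 2 & 2 = 2. Stack: [2]
STORE_FAST r → r=2. Stack: []
LOAD_FAST_LOAD_FAST a,r → push 6,2. Stack: [6, 2]
BINARY_OP + → 6 + 2 = 8. Stack: [8]
STORE_FAST w → w=8. Stack: []
LOAD_FAST_LOAD_FAST c,r → push 26,2. Stack: [26, 2]
BINARY_OP - → 26 - 2 = 24. Stack: [24]
LOAD_CONST → push 17. Stack: [24, 17]
BINARY_OP * → 24 * 17 = 408. Stack: [408]
STORE_FAST p → p=408. Stack: []
LOAD_FAST w → push 8. Stack: [8]
RETURN_VALUE → return 8.

408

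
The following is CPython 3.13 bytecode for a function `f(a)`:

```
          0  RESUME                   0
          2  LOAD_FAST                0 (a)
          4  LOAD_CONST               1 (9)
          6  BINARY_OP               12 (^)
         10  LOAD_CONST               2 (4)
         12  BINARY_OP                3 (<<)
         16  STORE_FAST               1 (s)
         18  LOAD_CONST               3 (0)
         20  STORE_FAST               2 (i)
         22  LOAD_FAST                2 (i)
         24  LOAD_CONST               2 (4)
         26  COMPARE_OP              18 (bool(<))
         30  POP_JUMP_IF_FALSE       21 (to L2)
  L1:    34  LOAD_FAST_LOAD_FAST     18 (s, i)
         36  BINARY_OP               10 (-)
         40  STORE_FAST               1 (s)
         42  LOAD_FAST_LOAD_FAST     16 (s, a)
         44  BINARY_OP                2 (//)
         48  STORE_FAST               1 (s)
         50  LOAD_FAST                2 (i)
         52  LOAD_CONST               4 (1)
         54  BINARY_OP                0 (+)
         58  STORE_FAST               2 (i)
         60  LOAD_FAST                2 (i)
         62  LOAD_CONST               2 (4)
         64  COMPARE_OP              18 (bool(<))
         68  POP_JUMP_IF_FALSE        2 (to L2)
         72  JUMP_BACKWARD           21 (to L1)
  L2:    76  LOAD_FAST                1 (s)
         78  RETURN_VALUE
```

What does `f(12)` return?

-1

LOAD_FAST a → push 12
LOAD_CONST → push 9
BINARY_OP ^ → 12 ^ 9 = 5
LOAD_CONST → push 4
BINARY_OP << → 5 << 4 = 80
STORE_FAST s → s=80
LOAD_CONST → push 0
STORE_FAST i → i=0
LOAD_FAST i → push 0
LOAD_CONST → push 4
COMPARE_OP bool(<) → 0 vs 4 = True
POP_JUMP_IF_FALSE → pop True; no jump
LOAD_FAST_LOAD_FAST s,i → push 80,0
BINARY_OP - → 80 - 0 = 80
STORE_FAST s → s=80
LOAD_FAST_LOAD_FAST s,a → push 80,12
BINARY_OP // → 80 // 12 = 6
STORE_FAST s → s=6
LOAD_FAST i → push 0
LOAD_CONST → push 1
BINARY_OP + → 0 + 1 = 1
STORE_FAST i → i=1
LOAD_FAST i → push 1
LOAD_CONST → push 4
COMPARE_OP bool(<) → 1 vs 4 = True
POP_JUMP_IF_FALSE → pop True; no jump
LOAD_FAST_LOAD_FAST s,i → push 6,1
BINARY_OP - → 6 - 1 = 5
STORE_FAST s → s=5
LOAD_FAST_LOAD_FAST s,a → push 5,12
BINARY_OP // → 5 // 12 = 0
STORE_FAST s → s=0
LOAD_FAST i → push 1
LOAD_CONST → push 1
BINARY_OP + → 1 + 1 = 2
STORE_FAST i → i=2
LOAD_FAST i → push 2
LOAD_CONST → push 4
COMPARE_OP bool(<) → 2 vs 4 = True
POP_JUMP_IF_FALSE → pop True; no jump
LOAD_FAST_LOAD_FAST s,i → push 0,2
BINARY_OP - → 0 - 2 = -2
STORE_FAST s → s=-2
LOAD_FAST_LOAD_FAST s,a → push -2,12
BINARY_OP // → -2 // 12 = -1
STORE_FAST s → s=-1
LOAD_FAST i → push 2
LOAD_CONST → push 1
BINARY_OP + → 2 + 1 = 3
STORE_FAST i → i=3
LOAD_FAST i → push 3
LOAD_CONST → push 4
COMPARE_OP bool(<) → 3 vs 4 = True
POP_JUMP_IF_FALSE → pop True; no jump
LOAD_FAST_LOAD_FAST s,i → push -1,3
BINARY_OP - → -1 - 3 = -4
STORE_FAST s → s=-4
LOAD_FAST_LOAD_FAST s,a → push -4,12
BINARY_OP // → -4 // 12 = -1
STORE_FAST s → s=-1
LOAD_FAST i → push 3
LOAD_CONST → push 1
BINARY_OP + → 3 + 1 = 4
STORE_FAST i → i=4
LOAD_FAST i → push 4
LOAD_CONST → push 4
COMPARE_OP bool(<) → 4 vs 4 = False
POP_JUMP_IF_FALSE → pop False; jump
LOAD_FAST s → push -1
RETURN_VALUE → return -1.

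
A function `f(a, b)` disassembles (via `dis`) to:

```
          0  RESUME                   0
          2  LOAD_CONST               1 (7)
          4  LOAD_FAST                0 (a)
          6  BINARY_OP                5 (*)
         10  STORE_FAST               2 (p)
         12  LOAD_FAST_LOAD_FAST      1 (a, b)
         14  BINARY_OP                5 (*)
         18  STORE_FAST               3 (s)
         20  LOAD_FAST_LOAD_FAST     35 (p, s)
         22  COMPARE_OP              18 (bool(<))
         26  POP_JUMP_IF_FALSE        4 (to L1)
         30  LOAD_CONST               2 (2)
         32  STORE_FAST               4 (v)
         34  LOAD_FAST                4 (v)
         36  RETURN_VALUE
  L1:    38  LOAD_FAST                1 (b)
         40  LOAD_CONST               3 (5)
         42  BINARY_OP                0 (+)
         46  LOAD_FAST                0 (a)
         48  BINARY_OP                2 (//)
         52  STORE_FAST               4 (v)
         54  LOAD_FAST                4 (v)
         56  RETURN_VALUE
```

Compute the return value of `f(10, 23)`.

LOAD_CONST → push 7. Stack: [7]
LOAD_FAST a → push 10. Stack: [7, 10]
BINARY_OP * → 7 * 10 = 70. Stack: [70]
STORE_FAST p → p=70. Stack: []
LOAD_FAST_LOAD_FAST a,b → push 10,23. Stack: [10, 23]
BINARY_OP * → 10 * 23 = 230. Stack: [230]
STORE_FAST s → s=230. Stack: []
LOAD_FAST_LOAD_FAST p,s → push 70,230. Stack: [70, 230]
COMPARE_OP bool(<) → 70 vs 230 = True. Stack: [True]
POP_JUMP_IF_FALSE → pop True; no jump. Stack: []
LOAD_CONST → push 2. Stack: [2]
STORE_FAST v → v=2. Stack: []
LOAD_FAST v → push 2. Stack: [2]
RETURN_VALUE → return 2.

2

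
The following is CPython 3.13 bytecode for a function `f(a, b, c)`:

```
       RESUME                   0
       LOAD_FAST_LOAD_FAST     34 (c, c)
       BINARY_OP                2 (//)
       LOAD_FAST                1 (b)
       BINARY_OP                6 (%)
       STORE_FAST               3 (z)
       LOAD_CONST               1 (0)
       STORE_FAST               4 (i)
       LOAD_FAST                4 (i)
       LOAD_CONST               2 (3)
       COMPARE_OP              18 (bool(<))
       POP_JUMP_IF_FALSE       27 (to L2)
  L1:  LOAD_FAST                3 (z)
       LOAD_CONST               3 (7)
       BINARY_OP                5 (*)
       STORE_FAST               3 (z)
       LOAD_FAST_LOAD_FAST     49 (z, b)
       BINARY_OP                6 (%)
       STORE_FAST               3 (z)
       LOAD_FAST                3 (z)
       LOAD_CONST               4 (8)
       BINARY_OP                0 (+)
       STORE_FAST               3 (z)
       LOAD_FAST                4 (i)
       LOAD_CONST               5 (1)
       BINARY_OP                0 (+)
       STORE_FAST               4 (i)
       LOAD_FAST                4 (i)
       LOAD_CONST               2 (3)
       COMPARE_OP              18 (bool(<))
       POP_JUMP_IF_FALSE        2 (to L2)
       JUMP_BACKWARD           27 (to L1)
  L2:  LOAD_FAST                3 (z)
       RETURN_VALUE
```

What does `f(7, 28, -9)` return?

LOAD_FAST_LOAD_FAST c,c → push -9,-9
BINARY_OP // → -9 // -9 = 1
LOAD_FAST b → push 28
BINARY_OP % → 1 % 28 = 1
STORE_FAST z → z=1
LOAD_CONST → push 0
STORE_FAST i → i=0
LOAD_FAST i → push 0
LOAD_CONST → push 3
COMPARE_OP bool(<) → 0 vs 3 = True
POP_JUMP_IF_FALSE → pop True; no jump
LOAD_FAST z → push 1
LOAD_CONST → push 7
BINARY_OP * → 1 * 7 = 7
STORE_FAST z → z=7
LOAD_FAST_LOAD_FAST z,b → push 7,28
BINARY_OP % → 7 % 28 = 7
STORE_FAST z → z=7
LOAD_FAST z → push 7
LOAD_CONST → push 8
BINARY_OP + → 7 + 8 = 15
STORE_FAST z → z=15
LOAD_FAST i → push 0
LOAD_CONST → push 1
BINARY_OP + → 0 + 1 = 1
STORE_FAST i → i=1
LOAD_FAST i → push 1
LOAD_CONST → push 3
COMPARE_OP bool(<) → 1 vs 3 = True
POP_JUMP_IF_FALSE → pop True; no jump
LOAD_FAST z → push 15
LOAD_CONST → push 7
BINARY_OP * → 15 * 7 = 105
STORE_FAST z → z=105
LOAD_FAST_LOAD_FAST z,b → push 105,28
BINARY_OP % → 105 % 28 = 21
STORE_FAST z → z=21
LOAD_FAST z → push 21
LOAD_CONST → push 8
BINARY_OP + → 21 + 8 = 29
STORE_FAST z → z=29
LOAD_FAST i → push 1
LOAD_CONST → push 1
BINARY_OP + → 1 + 1 = 2
STORE_FAST i → i=2
LOAD_FAST i → push 2
LOAD_CONST → push 3
COMPARE_OP bool(<) → 2 vs 3 = True
POP_JUMP_IF_FALSE → pop True; no jump
LOAD_FAST z → push 29
LOAD_CONST → push 7
BINARY_OP * → 29 * 7 = 203
STORE_FAST z → z=203
LOAD_FAST_LOAD_FAST z,b → push 203,28
BINARY_OP % → 203 % 28 = 7
STORE_FAST z → z=7
LOAD_FAST z → push 7
LOAD_CONST → push 8
BINARY_OP + → 7 + 8 = 15
STORE_FAST z → z=15
LOAD_FAST i → push 2
LOAD_CONST → push 1
BINARY_OP + → 2 + 1 = 3
STORE_FAST i → i=3
LOAD_FAST i → push 3
LOAD_CONST → push 3
COMPARE_OP bool(<) → 3 vs 3 = False
POP_JUMP_IF_FALSE → pop False; jump
LOAD_FAST z → push 15
RETURN_VALUE → return 15.

15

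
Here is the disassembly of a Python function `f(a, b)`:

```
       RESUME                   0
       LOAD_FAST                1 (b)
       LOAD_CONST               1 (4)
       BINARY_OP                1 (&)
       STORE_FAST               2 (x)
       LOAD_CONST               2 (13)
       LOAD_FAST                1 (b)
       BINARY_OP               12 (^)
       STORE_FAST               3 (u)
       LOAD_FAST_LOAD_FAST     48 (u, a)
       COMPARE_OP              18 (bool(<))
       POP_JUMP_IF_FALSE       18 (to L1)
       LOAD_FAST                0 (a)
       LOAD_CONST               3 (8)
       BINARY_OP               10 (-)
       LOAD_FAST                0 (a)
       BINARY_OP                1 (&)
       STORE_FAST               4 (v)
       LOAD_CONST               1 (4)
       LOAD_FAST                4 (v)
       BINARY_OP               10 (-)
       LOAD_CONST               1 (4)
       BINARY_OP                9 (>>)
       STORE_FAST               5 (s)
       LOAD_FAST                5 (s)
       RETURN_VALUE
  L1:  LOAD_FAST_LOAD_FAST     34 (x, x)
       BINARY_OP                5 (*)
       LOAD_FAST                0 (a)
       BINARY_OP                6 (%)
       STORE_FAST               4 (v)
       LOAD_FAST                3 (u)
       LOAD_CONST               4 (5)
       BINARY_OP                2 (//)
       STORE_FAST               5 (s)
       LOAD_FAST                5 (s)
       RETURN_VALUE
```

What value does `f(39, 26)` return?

LOAD_FAST b → push 26. Stack: [26]
LOAD_CONST → push 4. Stack: [26, 4]
BINARY_OP & → 26 & 4 = 0. Stack: [0]
STORE_FAST x → x=0. Stack: []
LOAD_CONST → push 13. Stack: [13]
LOAD_FAST b → push 26. Stack: [13, 26]
BINARY_OP ^ → 13 ^ 26 = 23. Stack: [23]
STORE_FAST u → u=23. Stack: []
LOAD_FAST_LOAD_FAST u,a → push 23,39. Stack: [23, 39]
COMPARE_OP bool(<) → 23 vs 39 = True. Stack: [True]
POP_JUMP_IF_FALSE → pop True; no jump. Stack: []
LOAD_FAST a → push 39. Stack: [39]
LOAD_CONST → push 8. Stack: [39, 8]
BINARY_OP - → 39 - 8 = 31. Stack: [31]
LOAD_FAST a → push 39. Stack: [31, 39]
BINARY_OP & → 31 & 39 = 7. Stack: [7]
STORE_FAST v → v=7. Stack: []
LOAD_CONST → push 4. Stack: [4]
LOAD_FAST v → push 7. Stack: [4, 7]
BINARY_OP - → 4 - 7 = -3. Stack: [-3]
LOAD_CONST → push 4. Stack: [-3, 4]
BINARY_OP >> → -3 >> 4 = -1. Stack: [-1]
STORE_FAST s → s=-1. Stack: []
LOAD_FAST s → push -1. Stack: [-1]
RETURN_VALUE → return -1.

-1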